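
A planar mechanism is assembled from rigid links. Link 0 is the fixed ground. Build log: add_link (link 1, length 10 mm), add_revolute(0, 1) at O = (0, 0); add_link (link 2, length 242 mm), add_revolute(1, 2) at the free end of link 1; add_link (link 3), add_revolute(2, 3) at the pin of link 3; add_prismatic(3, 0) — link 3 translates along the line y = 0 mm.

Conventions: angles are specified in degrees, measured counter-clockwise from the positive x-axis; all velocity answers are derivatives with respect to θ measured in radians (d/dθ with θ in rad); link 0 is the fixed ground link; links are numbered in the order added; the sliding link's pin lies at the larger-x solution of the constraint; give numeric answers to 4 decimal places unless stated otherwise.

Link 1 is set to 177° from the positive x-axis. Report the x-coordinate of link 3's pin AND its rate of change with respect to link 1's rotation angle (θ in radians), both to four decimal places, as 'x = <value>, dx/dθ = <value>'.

geometry: r = 10 mm, L = 242 mm, e = 0 mm
crank pin P = (r cos θ, r sin θ) = (-9.986295, 0.523360)
h = r sin θ − e = 0.523360 − 0 = 0.523360
x = r cos θ + √(L² − h²) = -9.986295 + 241.999434 = 232.013139
dx/dθ = −r sin θ − h·r cos θ/√(L² − h²) (θ in radians; h = 0.523360) = -0.501763

x = 232.0131, dx/dθ = -0.5018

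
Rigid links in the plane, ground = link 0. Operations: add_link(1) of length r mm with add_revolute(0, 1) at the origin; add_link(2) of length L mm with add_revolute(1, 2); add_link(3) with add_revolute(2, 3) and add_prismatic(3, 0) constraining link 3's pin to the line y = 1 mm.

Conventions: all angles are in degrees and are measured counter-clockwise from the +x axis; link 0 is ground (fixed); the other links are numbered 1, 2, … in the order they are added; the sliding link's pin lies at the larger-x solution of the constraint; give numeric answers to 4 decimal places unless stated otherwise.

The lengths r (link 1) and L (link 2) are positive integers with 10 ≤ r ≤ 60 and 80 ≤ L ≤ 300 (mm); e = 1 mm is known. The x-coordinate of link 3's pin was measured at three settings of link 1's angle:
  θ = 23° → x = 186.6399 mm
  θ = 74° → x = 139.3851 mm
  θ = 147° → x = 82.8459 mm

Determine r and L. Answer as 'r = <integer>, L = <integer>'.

constraint per measurement: (x − r cos θ)² + (r sin θ − e)² = L²
subtracting the θ₁ and θ₂ equations cancels the r² and L² terms:
r = (x₁² − x₂²) / (2[(x₁cos θ₁ + e sin θ₁) − (x₂cos θ₂ + e sin θ₂)]) = 57.9999 → r = 58
L² = (x₁ − r cos θ₁)² + (r sin θ₁ − e)² = 18224.9871 → L = 135.0000 → L = 135
check at θ₃=147°: x = 82.8459 (printed 82.8459) ✓

r = 58, L = 135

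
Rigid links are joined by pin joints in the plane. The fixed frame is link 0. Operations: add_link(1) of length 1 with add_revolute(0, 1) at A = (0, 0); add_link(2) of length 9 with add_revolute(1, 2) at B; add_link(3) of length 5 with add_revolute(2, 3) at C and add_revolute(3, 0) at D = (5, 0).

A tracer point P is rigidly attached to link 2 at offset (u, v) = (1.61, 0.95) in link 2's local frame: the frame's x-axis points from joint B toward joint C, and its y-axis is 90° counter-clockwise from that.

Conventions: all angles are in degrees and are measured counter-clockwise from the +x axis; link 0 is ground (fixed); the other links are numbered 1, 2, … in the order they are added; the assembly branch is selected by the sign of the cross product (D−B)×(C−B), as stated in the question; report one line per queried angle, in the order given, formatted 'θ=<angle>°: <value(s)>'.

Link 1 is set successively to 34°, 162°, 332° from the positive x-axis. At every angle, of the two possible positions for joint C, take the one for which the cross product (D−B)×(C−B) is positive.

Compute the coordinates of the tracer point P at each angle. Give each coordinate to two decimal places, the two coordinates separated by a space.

A=(0,0), D=(5.00,0)
θ=34°: B = A + 1.00·(cos34°, sin34°) = (0.8290, 0.5592)
θ=34°: |BD| = 4.2083
θ=34°: circle(B,9.00) ∩ circle(D,5.00): a=8.7577, h=2.0743
θ=34°:   candidates: C₊=(9.7847,1.4514) cross=8.729; C₋=(9.2334,-2.6605) cross=-8.729
θ=34°:   branch + wants cross > 0 → take C=(9.7847,1.4514) (cross=8.729)
θ=34°: ex = (C−B)/|BC| = (0.9951,0.0991); ey = (-0.0991,0.9951)
θ=34°: P = B + 1.61·ex + 0.95·ey = (2.3369,1.6641)
θ=162°: B = A + 1.00·(cos162°, sin162°) = (-0.9511, 0.3090)
θ=162°: |BD| = 5.9591
θ=162°: circle(B,9.00) ∩ circle(D,5.00): a=7.6783, h=4.6951
θ=162°:   candidates: C₊=(6.9603,4.5997) cross=27.979; C₋=(6.4734,-4.7780) cross=-27.979
θ=162°:   branch + wants cross > 0 → take C=(6.9603,4.5997) (cross=27.979)
θ=162°: ex = (C−B)/|BC| = (0.8790,0.4767); ey = (-0.4767,0.8790)
θ=162°: P = B + 1.61·ex + 0.95·ey = (0.0113,1.9117)
θ=332°: B = A + 1.00·(cos332°, sin332°) = (0.8829, -0.4695)
θ=332°: |BD| = 4.1437
θ=332°: circle(B,9.00) ∩ circle(D,5.00): a=8.8291, h=1.7458
θ=332°:   candidates: C₊=(9.4574,2.2654) cross=7.234; C₋=(9.8529,-1.2037) cross=-7.234
θ=332°:   branch + wants cross > 0 → take C=(9.4574,2.2654) (cross=7.234)
θ=332°: ex = (C−B)/|BC| = (0.9527,0.3039); ey = (-0.3039,0.9527)
θ=332°: P = B + 1.61·ex + 0.95·ey = (2.1281,0.9248)

θ=34°: 2.34 1.66
θ=162°: 0.01 1.91
θ=332°: 2.13 0.92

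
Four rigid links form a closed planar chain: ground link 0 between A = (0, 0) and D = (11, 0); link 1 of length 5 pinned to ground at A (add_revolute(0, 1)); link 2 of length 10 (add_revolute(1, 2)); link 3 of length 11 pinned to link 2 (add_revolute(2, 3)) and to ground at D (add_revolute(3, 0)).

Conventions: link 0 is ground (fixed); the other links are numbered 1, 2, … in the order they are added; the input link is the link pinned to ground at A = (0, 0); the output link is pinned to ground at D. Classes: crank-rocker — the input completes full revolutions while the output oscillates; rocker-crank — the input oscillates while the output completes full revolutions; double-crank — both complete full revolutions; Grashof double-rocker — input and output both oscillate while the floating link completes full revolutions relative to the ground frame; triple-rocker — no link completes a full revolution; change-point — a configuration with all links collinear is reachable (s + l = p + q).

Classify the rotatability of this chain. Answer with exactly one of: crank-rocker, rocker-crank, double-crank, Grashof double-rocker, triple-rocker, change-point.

lengths: ground=11, input=5, coupler=10, output=11
sorted: s=5 (shortest), l=11 (longest), p+q=21
s + l = 16 vs p + q = 21
s + l < p + q (Grashof) with shortest = input link → crank-rocker

crank-rocker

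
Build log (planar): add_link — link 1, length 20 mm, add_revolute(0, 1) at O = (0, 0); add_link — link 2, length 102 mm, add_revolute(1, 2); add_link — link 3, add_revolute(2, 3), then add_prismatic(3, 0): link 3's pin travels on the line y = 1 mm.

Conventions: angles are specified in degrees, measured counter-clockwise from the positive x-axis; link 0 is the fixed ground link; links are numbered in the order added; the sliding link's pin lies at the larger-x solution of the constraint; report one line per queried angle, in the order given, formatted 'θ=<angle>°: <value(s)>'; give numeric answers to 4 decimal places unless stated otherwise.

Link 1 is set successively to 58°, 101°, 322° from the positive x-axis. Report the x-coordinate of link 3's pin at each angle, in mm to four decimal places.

geometry: r = 20 mm, L = 102 mm, e = 1 mm
θ=58°: crank pin P = (r cos θ, r sin θ) = (10.598385, 16.960962)
θ=58°: h = r sin θ − e = 16.960962 − 1 = 15.960962
θ=58°: x = r cos θ + √(L² − h²) = 10.598385 + 100.743475 = 111.341860
θ=101°: crank pin P = (r cos θ, r sin θ) = (-3.816180, 19.632544)
θ=101°: h = r sin θ − e = 19.632544 − 1 = 18.632544
θ=101°: x = r cos θ + √(L² − h²) = -3.816180 + 100.283739 = 96.467559
θ=322°: crank pin P = (r cos θ, r sin θ) = (15.760215, -12.313230)
θ=322°: h = r sin θ − e = -12.313230 − 1 = -13.313230
θ=322°: x = r cos θ + √(L² − h²) = 15.760215 + 101.127434 = 116.887649

θ=58°: 111.3419
θ=101°: 96.4676
θ=322°: 116.8876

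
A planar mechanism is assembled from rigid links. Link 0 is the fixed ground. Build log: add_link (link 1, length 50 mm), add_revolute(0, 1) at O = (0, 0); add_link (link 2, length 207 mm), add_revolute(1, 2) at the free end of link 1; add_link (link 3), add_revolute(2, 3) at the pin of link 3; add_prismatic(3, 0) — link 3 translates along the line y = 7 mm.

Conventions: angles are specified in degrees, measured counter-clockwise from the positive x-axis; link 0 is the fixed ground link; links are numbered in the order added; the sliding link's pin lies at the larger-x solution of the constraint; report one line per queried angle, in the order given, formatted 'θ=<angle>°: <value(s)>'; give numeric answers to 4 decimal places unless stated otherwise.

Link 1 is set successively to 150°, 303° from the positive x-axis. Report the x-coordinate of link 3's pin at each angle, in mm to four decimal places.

geometry: r = 50 mm, L = 207 mm, e = 7 mm
θ=150°: crank pin P = (r cos θ, r sin θ) = (-43.301270, 25.000000)
θ=150°: h = r sin θ − e = 25.000000 − 7 = 18.000000
θ=150°: x = r cos θ + √(L² − h²) = -43.301270 + 206.215906 = 162.914636
θ=303°: crank pin P = (r cos θ, r sin θ) = (27.231952, -41.933528)
θ=303°: h = r sin θ − e = -41.933528 − 7 = -48.933528
θ=303°: x = r cos θ + √(L² − h²) = 27.231952 + 201.133065 = 228.365017

θ=150°: 162.9146
θ=303°: 228.3650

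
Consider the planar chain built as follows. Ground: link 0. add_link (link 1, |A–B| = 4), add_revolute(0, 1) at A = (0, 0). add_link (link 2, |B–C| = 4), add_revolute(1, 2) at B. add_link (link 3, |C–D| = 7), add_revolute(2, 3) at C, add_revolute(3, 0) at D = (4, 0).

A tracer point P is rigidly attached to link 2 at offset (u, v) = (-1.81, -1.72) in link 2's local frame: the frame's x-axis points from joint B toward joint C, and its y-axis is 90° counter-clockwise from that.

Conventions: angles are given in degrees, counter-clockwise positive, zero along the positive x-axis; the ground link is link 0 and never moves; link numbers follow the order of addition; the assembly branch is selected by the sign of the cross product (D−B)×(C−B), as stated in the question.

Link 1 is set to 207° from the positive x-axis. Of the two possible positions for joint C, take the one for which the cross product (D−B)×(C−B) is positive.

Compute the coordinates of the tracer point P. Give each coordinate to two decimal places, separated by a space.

A=(0,0), D=(4.00,0)
B = A + 4.00·(cos207°, sin207°) = (-3.5640, -1.8160)
|BD| = 7.7790
circle(B,4.00) ∩ circle(D,7.00): a=1.7684, h=3.5879
  candidates: C₊=(-2.6821,2.0856) cross=27.910; C₋=(-1.0069,-4.8919) cross=-27.910
  branch + wants cross > 0 → take C=(-2.6821,2.0856) (cross=27.910)
ex = (C−B)/|BC| = (0.2205,0.9754); ey = (-0.9754,0.2205)
P = B + -1.81·ex + -1.72·ey = (-2.2854,-3.9607)

-2.29 -3.96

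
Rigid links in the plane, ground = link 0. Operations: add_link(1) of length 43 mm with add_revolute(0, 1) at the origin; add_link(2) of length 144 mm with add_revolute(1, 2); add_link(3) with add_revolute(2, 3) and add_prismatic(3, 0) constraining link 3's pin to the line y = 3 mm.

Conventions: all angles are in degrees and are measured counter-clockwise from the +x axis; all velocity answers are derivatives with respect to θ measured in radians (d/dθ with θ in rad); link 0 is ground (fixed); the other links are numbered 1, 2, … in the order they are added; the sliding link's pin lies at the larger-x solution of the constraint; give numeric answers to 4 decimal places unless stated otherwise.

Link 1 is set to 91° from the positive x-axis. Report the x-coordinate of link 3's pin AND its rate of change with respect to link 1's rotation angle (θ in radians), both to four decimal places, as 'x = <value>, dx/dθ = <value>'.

geometry: r = 43 mm, L = 144 mm, e = 3 mm
crank pin P = (r cos θ, r sin θ) = (-0.750453, 42.993451)
h = r sin θ − e = 42.993451 − 3 = 39.993451
x = r cos θ + √(L² − h²) = -0.750453 + 138.334825 = 137.584372
dx/dθ = −r sin θ − h·r cos θ/√(L² − h²) (θ in radians; h = 39.993451) = -42.776490

x = 137.5844, dx/dθ = -42.7765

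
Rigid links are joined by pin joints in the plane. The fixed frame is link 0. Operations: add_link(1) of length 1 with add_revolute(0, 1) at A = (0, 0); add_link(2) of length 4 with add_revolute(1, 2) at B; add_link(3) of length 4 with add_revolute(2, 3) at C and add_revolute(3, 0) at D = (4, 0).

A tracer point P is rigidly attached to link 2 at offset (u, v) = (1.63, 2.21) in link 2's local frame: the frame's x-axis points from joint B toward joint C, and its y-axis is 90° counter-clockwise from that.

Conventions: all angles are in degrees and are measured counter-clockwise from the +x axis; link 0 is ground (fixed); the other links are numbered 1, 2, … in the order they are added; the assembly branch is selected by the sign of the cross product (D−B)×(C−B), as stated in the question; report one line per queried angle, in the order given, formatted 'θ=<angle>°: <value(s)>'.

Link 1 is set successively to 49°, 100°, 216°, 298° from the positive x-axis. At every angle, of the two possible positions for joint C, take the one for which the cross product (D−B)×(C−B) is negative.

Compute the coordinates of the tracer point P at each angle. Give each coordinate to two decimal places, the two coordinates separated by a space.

A=(0,0), D=(4.00,0)
θ=49°: B = A + 1.00·(cos49°, sin49°) = (0.6561, 0.7547)
θ=49°: |BD| = 3.4281
θ=49°: circle(B,4.00) ∩ circle(D,4.00): a=1.7140, h=3.6142
θ=49°:   candidates: C₊=(3.1237,3.9028) cross=12.390; C₋=(1.5323,-3.1481) cross=-12.390
θ=49°:   branch - wants cross < 0 → take C=(1.5323,-3.1481) (cross=-12.390)
θ=49°: ex = (C−B)/|BC| = (0.2191,-0.9757); ey = (0.9757,0.2191)
θ=49°: P = B + 1.63·ex + 2.21·ey = (3.1695,-0.3515)
θ=100°: B = A + 1.00·(cos100°, sin100°) = (-0.1736, 0.9848)
θ=100°: |BD| = 4.2883
θ=100°: circle(B,4.00) ∩ circle(D,4.00): a=2.1441, h=3.3768
θ=100°:   candidates: C₊=(2.6887,3.7789) cross=14.481; C₋=(1.1377,-2.7941) cross=-14.481
θ=100°:   branch - wants cross < 0 → take C=(1.1377,-2.7941) (cross=-14.481)
θ=100°: ex = (C−B)/|BC| = (0.3278,-0.9447); ey = (0.9447,0.3278)
θ=100°: P = B + 1.63·ex + 2.21·ey = (2.4486,0.1694)
θ=216°: B = A + 1.00·(cos216°, sin216°) = (-0.8090, -0.5878)
θ=216°: |BD| = 4.8448
θ=216°: circle(B,4.00) ∩ circle(D,4.00): a=2.4224, h=3.1831
θ=216°:   candidates: C₊=(1.2093,2.8657) cross=15.421; C₋=(1.9817,-3.4535) cross=-15.421
θ=216°:   branch - wants cross < 0 → take C=(1.9817,-3.4535) (cross=-15.421)
θ=216°: ex = (C−B)/|BC| = (0.6977,-0.7164); ey = (0.7164,0.6977)
θ=216°: P = B + 1.63·ex + 2.21·ey = (1.9115,-0.2137)
θ=298°: B = A + 1.00·(cos298°, sin298°) = (0.4695, -0.8829)
θ=298°: |BD| = 3.6393
θ=298°: circle(B,4.00) ∩ circle(D,4.00): a=1.8196, h=3.5622
θ=298°:   candidates: C₊=(1.3705,3.0143) cross=12.964; C₋=(3.0990,-3.8972) cross=-12.964
θ=298°:   branch - wants cross < 0 → take C=(3.0990,-3.8972) (cross=-12.964)
θ=298°: ex = (C−B)/|BC| = (0.6574,-0.7536); ey = (0.7536,0.6574)
θ=298°: P = B + 1.63·ex + 2.21·ey = (3.2064,-0.6585)

θ=49°: 3.17 -0.35
θ=100°: 2.45 0.17
θ=216°: 1.91 -0.21
θ=298°: 3.21 -0.66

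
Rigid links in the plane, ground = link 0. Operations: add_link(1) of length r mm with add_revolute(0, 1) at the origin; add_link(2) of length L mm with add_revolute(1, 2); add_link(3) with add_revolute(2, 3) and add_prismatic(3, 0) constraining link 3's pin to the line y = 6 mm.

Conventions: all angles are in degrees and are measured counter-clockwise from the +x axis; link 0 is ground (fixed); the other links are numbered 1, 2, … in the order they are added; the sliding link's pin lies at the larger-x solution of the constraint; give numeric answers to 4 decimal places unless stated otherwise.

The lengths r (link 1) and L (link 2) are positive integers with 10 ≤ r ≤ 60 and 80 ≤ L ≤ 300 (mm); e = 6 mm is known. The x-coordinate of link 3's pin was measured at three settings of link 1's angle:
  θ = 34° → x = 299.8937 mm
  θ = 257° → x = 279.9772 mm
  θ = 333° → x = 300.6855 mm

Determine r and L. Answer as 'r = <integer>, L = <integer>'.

constraint per measurement: (x − r cos θ)² + (r sin θ − e)² = L²
subtracting the θ₁ and θ₂ equations cancels the r² and L² terms:
r = (x₁² − x₂²) / (2[(x₁cos θ₁ + e sin θ₁) − (x₂cos θ₂ + e sin θ₂)]) = 18.0000 → r = 18
L² = (x₁ − r cos θ₁)² + (r sin θ₁ − e)² = 81225.0124 → L = 285.0000 → L = 285
check at θ₃=333°: x = 300.6855 (printed 300.6855) ✓

r = 18, L = 285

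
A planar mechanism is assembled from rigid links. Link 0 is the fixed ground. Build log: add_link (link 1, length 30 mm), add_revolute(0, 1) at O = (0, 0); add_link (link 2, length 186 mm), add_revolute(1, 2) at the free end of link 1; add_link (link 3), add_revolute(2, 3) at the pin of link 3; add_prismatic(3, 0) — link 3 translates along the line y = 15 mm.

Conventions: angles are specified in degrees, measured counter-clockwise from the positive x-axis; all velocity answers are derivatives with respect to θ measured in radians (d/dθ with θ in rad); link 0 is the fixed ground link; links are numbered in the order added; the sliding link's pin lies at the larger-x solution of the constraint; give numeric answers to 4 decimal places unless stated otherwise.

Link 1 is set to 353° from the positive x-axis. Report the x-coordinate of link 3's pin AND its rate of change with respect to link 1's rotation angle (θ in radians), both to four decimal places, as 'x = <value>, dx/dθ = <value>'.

geometry: r = 30 mm, L = 186 mm, e = 15 mm
crank pin P = (r cos θ, r sin θ) = (29.776385, -3.656080)
h = r sin θ − e = -3.656080 − 15 = -18.656080
x = r cos θ + √(L² − h²) = 29.776385 + 185.062018 = 214.838403
dx/dθ = −r sin θ − h·r cos θ/√(L² − h²) (θ in radians; h = -18.656080) = 6.657834

x = 214.8384, dx/dθ = 6.6578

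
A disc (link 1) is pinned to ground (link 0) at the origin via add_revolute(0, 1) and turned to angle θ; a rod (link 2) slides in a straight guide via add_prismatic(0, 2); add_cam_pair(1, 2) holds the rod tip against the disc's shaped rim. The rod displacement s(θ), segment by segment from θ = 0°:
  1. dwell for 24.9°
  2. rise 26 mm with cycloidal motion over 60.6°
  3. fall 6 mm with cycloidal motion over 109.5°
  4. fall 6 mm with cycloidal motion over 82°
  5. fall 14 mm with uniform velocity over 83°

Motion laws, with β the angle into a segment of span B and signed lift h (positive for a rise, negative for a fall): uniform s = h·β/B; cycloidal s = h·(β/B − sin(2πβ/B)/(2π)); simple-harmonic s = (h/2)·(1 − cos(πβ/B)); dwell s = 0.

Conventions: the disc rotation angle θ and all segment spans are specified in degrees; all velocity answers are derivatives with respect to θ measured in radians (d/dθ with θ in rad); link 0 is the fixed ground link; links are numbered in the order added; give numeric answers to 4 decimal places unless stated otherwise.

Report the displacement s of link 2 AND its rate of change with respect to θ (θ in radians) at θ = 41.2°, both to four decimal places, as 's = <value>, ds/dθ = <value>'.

segment 1 (0° to 24.9°, dwell): s unchanged at 0.0000
θ = 41.2° falls in segment 2 (24.9° to 85.5°, cycloidal, h = 26): β = 41.2 − 24.9 = 16.3°, B = 60.6°; Δs = 26·(0.2690 − sin(2π·0.2690)/(2π)) = 2.8848; s = 0.0000 + 2.8848 = 2.8848
velocity in seg [24.9°–85.5°] (cycloidal), θ in radians: β = 16.3° = 0.2845 rad, B = 60.6° = 1.0577 rad; ds/dθ = (h/B)(1 − cos(2πβ/B)) = (26/1.0577)(1 − cos(2π·0.2690)) = 27.506493 mm/rad

s = 2.8848, ds/dθ = 27.5065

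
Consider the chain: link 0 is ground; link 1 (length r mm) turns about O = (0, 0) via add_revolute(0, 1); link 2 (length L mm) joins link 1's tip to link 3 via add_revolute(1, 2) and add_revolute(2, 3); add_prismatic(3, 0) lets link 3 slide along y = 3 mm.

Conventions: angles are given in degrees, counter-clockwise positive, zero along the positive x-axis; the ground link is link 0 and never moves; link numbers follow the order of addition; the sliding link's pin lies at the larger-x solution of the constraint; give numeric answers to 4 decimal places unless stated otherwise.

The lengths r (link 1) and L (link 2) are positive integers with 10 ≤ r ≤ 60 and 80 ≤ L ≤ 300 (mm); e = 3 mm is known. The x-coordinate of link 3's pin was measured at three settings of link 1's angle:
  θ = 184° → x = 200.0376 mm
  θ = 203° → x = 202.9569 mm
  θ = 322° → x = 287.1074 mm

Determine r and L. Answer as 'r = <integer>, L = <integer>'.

constraint per measurement: (x − r cos θ)² + (r sin θ − e)² = L²
subtracting the θ₁ and θ₂ equations cancels the r² and L² terms:
r = (x₁² − x₂²) / (2[(x₁cos θ₁ + e sin θ₁) − (x₂cos θ₂ + e sin θ₂)]) = 50.0002 → r = 50
L² = (x₁ − r cos θ₁)² + (r sin θ₁ − e)² = 62500.0002 → L = 250.0000 → L = 250
check at θ₃=322°: x = 287.1074 (printed 287.1074) ✓

r = 50, L = 250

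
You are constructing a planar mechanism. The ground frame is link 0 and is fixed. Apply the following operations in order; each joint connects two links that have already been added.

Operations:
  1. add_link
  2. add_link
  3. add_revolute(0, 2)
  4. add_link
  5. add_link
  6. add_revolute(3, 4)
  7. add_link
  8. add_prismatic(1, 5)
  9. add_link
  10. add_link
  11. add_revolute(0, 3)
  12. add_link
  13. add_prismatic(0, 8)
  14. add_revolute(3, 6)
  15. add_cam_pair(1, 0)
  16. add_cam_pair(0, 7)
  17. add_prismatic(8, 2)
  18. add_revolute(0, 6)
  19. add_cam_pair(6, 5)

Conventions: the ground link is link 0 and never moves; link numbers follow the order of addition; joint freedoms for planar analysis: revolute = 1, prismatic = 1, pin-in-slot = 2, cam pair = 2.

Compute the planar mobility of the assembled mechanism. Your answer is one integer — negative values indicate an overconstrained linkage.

ground; <1,0,0>
#1 <2,0,0>
#2 <3,0,0>
R:0↔2 J1 <3,1,0>
#3 <4,1,0>
#4 <5,1,0>
R:3↔4 J1 <5,2,0>
#5 <6,2,0>
P:1↔5 J1 <6,3,0>
#6 <7,3,0>
#7 <8,3,0>
R:0↔3 J1 <8,4,0>
#8 <9,4,0>
P:0↔8 J1 <9,5,0>
R:3↔6 J1 <9,6,0>
C:1↔0 J2 <9,6,1>
C:0↔7 J2 <9,6,2>
P:8↔2 J1 <9,7,2>
R:0↔6 J1 <9,8,2>
C:6↔5 J2 <9,8,3>
3×8 − 2×8 − 1×3 = 5

M = 5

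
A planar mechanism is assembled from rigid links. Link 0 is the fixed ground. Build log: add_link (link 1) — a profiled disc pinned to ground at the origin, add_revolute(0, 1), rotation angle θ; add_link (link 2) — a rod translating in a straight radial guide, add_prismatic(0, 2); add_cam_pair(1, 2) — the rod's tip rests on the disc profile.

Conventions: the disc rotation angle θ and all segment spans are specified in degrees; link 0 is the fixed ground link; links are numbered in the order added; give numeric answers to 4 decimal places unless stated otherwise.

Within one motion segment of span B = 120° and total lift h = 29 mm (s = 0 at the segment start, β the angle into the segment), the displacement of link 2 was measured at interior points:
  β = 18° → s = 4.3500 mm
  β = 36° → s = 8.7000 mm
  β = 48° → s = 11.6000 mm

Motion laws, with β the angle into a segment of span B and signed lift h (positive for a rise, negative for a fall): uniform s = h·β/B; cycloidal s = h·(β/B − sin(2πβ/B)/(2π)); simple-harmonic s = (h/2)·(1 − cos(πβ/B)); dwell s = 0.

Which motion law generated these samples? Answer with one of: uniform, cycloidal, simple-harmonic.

candidates at β/B = r: uniform s = h·r (linear in β); cycloidal s = h·(r − sin(2πr)/(2π)); simple-harmonic s = (h/2)(1 − cos(πr))
β=18°: printed 4.3500 | uniform 4.3500, cycloidal 0.6160, simple-harmonic 1.5804
β=36°: printed 8.7000 | uniform 8.7000, cycloidal 4.3104, simple-harmonic 5.9771
β=48°: printed 11.6000 | uniform 11.6000, cycloidal 8.8871, simple-harmonic 10.0193
only one law matches every sample → uniform

uniform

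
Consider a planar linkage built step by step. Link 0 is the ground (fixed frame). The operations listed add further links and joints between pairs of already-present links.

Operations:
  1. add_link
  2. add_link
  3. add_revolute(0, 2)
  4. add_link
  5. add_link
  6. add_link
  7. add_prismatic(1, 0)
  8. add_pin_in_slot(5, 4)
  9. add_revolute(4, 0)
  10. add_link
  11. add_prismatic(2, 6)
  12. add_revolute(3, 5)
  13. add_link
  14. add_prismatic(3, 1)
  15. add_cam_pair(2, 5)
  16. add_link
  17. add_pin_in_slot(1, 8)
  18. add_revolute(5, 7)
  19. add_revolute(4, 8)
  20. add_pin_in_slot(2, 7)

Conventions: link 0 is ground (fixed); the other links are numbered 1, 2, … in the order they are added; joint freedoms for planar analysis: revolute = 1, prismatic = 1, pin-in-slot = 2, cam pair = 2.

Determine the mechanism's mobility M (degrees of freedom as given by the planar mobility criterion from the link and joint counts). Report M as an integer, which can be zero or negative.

ground; <1,0,0>
#1 <2,0,0>
#2 <3,0,0>
R:0↔2 J1 <3,1,0>
#3 <4,1,0>
#4 <5,1,0>
#5 <6,1,0>
P:1↔0 J1 <6,2,0>
PS:5↔4 J2 <6,2,1>
R:4↔0 J1 <6,3,1>
#6 <7,3,1>
P:2↔6 J1 <7,4,1>
R:3↔5 J1 <7,5,1>
#7 <8,5,1>
P:3↔1 J1 <8,6,1>
C:2↔5 J2 <8,6,2>
#8 <9,6,2>
PS:1↔8 J2 <9,6,3>
R:5↔7 J1 <9,7,3>
R:4↔8 J1 <9,8,3>
PS:2↔7 J2 <9,8,4>
3×8 − 2×8 − 1×4 = 4

M = 4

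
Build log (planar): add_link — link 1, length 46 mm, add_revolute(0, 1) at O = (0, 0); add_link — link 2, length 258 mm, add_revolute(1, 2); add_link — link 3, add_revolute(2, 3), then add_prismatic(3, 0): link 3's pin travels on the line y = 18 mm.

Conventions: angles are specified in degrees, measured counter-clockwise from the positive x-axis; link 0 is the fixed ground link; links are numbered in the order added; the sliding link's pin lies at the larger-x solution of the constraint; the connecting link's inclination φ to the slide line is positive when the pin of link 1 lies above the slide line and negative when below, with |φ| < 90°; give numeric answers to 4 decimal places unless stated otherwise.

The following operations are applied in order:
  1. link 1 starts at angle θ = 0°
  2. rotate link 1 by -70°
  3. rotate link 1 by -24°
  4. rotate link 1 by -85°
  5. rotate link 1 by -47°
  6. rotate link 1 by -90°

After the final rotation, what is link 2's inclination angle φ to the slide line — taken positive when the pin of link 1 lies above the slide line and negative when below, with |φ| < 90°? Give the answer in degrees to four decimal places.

geometry: r = 46 mm, L = 258 mm, e = 18 mm; θ starts at 0°
rotate link 1 by -70°: θ ← 0° -70° = -70°
rotate link 1 by -24°: θ ← -70° -24° = -94°
rotate link 1 by -85°: θ ← -94° -85° = -179°
rotate link 1 by -47°: θ ← -179° -47° = -226°
rotate link 1 by -90°: θ ← -226° -90° = -316°
h = r sin θ − e = 31.954285 − 18 = 13.954285
sin φ = h / L = 13.954285 / 258 = 0.05408638
φ = arcsin(0.05408638) = 3.100434°

3.1004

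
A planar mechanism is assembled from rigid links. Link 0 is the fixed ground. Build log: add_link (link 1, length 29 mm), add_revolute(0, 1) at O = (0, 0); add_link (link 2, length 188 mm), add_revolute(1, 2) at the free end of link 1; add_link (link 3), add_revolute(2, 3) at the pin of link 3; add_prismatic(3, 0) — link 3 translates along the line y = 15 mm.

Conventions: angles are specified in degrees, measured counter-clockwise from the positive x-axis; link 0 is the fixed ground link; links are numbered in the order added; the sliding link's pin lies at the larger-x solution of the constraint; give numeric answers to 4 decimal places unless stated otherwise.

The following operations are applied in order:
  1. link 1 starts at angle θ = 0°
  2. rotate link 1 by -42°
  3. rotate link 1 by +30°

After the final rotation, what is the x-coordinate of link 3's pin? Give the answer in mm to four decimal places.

geometry: r = 29 mm, L = 188 mm, e = 15 mm; θ starts at 0°
rotate link 1 by -42°: θ ← 0° -42° = -42°
rotate link 1 by +30°: θ ← -42° +30° = -12°
crank pin P = (r cos θ, r sin θ) = (28.366280, -6.029439)
h = r sin θ − e = -6.029439 − 15 = -21.029439
x = r cos θ + √(L² − h²) = 28.366280 + 186.820135 = 215.186415

215.1864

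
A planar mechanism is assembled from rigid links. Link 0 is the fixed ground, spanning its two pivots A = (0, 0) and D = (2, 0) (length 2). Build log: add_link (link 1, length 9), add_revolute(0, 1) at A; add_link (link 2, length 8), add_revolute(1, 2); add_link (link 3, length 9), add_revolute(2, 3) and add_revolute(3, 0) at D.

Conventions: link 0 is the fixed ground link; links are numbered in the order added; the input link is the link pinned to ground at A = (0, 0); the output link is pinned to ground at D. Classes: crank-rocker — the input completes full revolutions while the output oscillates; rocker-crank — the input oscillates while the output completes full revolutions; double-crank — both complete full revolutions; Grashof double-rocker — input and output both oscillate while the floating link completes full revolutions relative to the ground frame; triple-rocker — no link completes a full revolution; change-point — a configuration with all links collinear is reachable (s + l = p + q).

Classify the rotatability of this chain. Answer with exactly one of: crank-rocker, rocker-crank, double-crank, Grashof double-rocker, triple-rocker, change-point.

lengths: ground=2, input=9, coupler=8, output=9
sorted: s=2 (shortest), l=9 (longest), p+q=17
s + l = 11 vs p + q = 17
s + l < p + q (Grashof) with shortest = ground link → double-crank

double-crank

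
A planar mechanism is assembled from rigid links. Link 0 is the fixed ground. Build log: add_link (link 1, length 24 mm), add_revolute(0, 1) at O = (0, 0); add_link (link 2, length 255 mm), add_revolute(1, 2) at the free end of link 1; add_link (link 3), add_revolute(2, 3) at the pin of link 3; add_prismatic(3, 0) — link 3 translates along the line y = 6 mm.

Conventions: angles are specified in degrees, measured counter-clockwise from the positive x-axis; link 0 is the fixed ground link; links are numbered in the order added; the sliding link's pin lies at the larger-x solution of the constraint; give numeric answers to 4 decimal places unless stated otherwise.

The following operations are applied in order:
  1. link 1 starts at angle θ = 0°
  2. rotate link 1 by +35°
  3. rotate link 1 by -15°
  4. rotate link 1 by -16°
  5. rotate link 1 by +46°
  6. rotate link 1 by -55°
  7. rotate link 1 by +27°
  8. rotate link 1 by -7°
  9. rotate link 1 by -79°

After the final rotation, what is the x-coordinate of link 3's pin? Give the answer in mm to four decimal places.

geometry: r = 24 mm, L = 255 mm, e = 6 mm; θ starts at 0°
rotate link 1 by +35°: θ ← 0° +35° = 35°
rotate link 1 by -15°: θ ← 35° -15° = 20°
rotate link 1 by -16°: θ ← 20° -16° = 4°
rotate link 1 by +46°: θ ← 4° +46° = 50°
rotate link 1 by -55°: θ ← 50° -55° = -5°
rotate link 1 by +27°: θ ← -5° +27° = 22°
rotate link 1 by -7°: θ ← 22° -7° = 15°
rotate link 1 by -79°: θ ← 15° -79° = -64°
crank pin P = (r cos θ, r sin θ) = (10.520908, -21.571057)
h = r sin θ − e = -21.571057 − 6 = -27.571057
x = r cos θ + √(L² − h²) = 10.520908 + 253.505102 = 264.026010

264.0260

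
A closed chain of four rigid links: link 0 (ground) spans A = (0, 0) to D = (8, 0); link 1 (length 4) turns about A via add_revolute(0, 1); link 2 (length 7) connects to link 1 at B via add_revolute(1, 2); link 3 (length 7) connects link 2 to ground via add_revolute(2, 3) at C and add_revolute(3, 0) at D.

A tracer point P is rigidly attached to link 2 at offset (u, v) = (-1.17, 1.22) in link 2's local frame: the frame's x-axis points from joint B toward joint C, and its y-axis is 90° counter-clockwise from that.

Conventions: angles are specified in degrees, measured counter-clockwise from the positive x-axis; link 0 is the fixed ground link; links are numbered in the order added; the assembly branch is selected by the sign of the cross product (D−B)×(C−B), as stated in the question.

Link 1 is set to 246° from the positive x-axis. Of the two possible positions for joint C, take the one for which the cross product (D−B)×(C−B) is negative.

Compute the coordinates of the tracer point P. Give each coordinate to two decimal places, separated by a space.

A=(0,0), D=(8.00,0)
B = A + 4.00·(cos246°, sin246°) = (-1.6269, -3.6542)
|BD| = 10.2971
circle(B,7.00) ∩ circle(D,7.00): a=5.1486, h=4.7426
  candidates: C₊=(1.5035,2.6068) cross=48.835; C₋=(4.8695,-6.2610) cross=-48.835
  branch - wants cross < 0 → take C=(4.8695,-6.2610) (cross=-48.835)
ex = (C−B)/|BC| = (0.9281,-0.3724); ey = (0.3724,0.9281)
P = B + -1.17·ex + 1.22·ey = (-2.2585,-2.0862)

-2.26 -2.09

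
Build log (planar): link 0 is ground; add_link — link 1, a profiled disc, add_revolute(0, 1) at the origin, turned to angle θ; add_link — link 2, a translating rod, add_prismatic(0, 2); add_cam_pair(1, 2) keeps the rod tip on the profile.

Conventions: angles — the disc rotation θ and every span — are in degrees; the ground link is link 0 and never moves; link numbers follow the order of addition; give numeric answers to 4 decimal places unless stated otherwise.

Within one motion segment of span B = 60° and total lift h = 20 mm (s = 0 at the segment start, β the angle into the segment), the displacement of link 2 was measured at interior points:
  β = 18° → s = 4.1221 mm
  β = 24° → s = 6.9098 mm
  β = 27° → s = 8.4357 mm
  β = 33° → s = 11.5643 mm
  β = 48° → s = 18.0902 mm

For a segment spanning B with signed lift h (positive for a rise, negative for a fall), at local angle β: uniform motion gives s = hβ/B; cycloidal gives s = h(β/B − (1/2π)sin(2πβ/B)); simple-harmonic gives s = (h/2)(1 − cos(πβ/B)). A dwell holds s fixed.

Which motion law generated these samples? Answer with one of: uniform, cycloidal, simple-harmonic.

candidates at β/B = r: uniform s = h·r (linear in β); cycloidal s = h·(r − sin(2πr)/(2π)); simple-harmonic s = (h/2)(1 − cos(πr))
β=18°: printed 4.1221 | uniform 6.0000, cycloidal 2.9727, simple-harmonic 4.1221
β=24°: printed 6.9098 | uniform 8.0000, cycloidal 6.1290, simple-harmonic 6.9098
β=27°: printed 8.4357 | uniform 9.0000, cycloidal 8.0164, simple-harmonic 8.4357
β=33°: printed 11.5643 | uniform 11.0000, cycloidal 11.9836, simple-harmonic 11.5643
β=48°: printed 18.0902 | uniform 16.0000, cycloidal 19.0273, simple-harmonic 18.0902
only one law matches every sample → simple-harmonic

simple-harmonic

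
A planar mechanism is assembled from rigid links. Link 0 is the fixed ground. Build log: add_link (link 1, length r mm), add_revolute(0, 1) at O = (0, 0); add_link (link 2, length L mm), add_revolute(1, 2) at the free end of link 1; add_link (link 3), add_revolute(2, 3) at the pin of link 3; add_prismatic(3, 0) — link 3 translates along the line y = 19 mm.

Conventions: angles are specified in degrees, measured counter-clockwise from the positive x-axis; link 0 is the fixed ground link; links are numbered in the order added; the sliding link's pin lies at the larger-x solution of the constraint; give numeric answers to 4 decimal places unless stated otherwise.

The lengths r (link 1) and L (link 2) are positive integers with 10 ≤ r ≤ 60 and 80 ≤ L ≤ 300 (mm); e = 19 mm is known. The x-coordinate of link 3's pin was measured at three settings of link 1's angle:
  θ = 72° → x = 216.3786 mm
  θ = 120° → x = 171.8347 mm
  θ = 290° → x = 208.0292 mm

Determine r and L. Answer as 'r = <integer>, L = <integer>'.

constraint per measurement: (x − r cos θ)² + (r sin θ − e)² = L²
subtracting the θ₁ and θ₂ equations cancels the r² and L² terms:
r = (x₁² − x₂²) / (2[(x₁cos θ₁ + e sin θ₁) − (x₂cos θ₂ + e sin θ₂)]) = 56.0000 → r = 56
L² = (x₁ − r cos θ₁)² + (r sin θ₁ − e)² = 40804.0078 → L = 202.0000 → L = 202
check at θ₃=290°: x = 208.0292 (printed 208.0292) ✓

r = 56, L = 202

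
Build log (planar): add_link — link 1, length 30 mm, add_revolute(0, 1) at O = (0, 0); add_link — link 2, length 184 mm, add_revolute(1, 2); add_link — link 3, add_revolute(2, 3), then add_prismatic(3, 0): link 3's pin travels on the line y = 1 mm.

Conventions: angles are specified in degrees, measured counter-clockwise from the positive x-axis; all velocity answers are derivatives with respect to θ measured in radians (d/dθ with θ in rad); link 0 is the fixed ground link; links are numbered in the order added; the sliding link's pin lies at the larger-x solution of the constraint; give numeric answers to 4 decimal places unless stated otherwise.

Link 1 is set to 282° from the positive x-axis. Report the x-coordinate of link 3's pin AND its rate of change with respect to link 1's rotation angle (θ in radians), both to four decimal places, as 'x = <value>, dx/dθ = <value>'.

geometry: r = 30 mm, L = 184 mm, e = 1 mm
crank pin P = (r cos θ, r sin θ) = (6.237351, -29.344428)
h = r sin θ − e = -29.344428 − 1 = -30.344428
x = r cos θ + √(L² − h²) = 6.237351 + 181.480621 = 187.717971
dx/dθ = −r sin θ − h·r cos θ/√(L² − h²) (θ in radians; h = -30.344428) = 30.387343

x = 187.7180, dx/dθ = 30.3873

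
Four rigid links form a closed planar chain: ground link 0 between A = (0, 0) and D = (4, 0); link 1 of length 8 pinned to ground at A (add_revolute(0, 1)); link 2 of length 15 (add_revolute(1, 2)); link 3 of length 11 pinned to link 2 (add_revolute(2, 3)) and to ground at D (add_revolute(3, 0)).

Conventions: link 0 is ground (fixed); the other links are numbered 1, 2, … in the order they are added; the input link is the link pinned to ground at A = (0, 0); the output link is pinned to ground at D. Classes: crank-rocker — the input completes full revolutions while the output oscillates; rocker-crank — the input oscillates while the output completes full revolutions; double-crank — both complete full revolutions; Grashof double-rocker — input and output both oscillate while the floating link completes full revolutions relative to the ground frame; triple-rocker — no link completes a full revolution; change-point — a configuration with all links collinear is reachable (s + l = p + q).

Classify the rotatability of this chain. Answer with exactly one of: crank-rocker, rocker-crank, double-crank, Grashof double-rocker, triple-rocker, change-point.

lengths: ground=4, input=8, coupler=15, output=11
sorted: s=4 (shortest), l=15 (longest), p+q=19
s + l = 19 vs p + q = 19
s + l = p + q → change-point (collinear configuration reachable)

change-point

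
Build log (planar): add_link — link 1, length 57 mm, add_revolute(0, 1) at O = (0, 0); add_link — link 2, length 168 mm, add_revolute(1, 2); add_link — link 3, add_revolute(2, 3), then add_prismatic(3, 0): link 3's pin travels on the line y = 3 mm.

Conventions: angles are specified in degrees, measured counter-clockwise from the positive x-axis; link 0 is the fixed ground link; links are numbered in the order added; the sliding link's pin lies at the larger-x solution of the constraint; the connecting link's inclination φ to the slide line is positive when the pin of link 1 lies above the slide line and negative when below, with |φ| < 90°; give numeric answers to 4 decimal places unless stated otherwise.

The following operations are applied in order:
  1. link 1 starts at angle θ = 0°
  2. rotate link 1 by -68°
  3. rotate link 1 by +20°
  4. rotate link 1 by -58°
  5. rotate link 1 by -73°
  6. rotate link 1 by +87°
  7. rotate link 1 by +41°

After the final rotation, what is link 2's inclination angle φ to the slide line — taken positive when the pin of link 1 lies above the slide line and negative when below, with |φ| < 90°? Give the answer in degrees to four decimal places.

geometry: r = 57 mm, L = 168 mm, e = 3 mm; θ starts at 0°
rotate link 1 by -68°: θ ← 0° -68° = -68°
rotate link 1 by +20°: θ ← -68° +20° = -48°
rotate link 1 by -58°: θ ← -48° -58° = -106°
rotate link 1 by -73°: θ ← -106° -73° = -179°
rotate link 1 by +87°: θ ← -179° +87° = -92°
rotate link 1 by +41°: θ ← -92° +41° = -51°
h = r sin θ − e = -44.297320 − 3 = -47.297320
sin φ = h / L = -47.297320 / 168 = -0.28153167
φ = arcsin(-0.28153167) = -16.351641°

-16.3516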